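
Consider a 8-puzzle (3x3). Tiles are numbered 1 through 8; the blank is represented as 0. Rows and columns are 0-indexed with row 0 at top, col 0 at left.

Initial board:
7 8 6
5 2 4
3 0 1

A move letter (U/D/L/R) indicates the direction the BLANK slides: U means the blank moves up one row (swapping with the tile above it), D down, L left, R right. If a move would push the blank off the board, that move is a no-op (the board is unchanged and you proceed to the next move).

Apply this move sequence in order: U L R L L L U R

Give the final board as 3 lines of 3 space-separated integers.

After move 1 (U):
7 8 6
5 0 4
3 2 1

After move 2 (L):
7 8 6
0 5 4
3 2 1

After move 3 (R):
7 8 6
5 0 4
3 2 1

After move 4 (L):
7 8 6
0 5 4
3 2 1

After move 5 (L):
7 8 6
0 5 4
3 2 1

After move 6 (L):
7 8 6
0 5 4
3 2 1

After move 7 (U):
0 8 6
7 5 4
3 2 1

After move 8 (R):
8 0 6
7 5 4
3 2 1

Answer: 8 0 6
7 5 4
3 2 1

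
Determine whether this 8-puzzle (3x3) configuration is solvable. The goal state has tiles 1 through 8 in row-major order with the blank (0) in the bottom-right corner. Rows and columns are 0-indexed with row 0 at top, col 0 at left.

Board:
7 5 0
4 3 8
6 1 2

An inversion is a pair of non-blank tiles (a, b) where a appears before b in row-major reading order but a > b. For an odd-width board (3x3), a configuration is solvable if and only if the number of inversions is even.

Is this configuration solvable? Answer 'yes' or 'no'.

Inversions (pairs i<j in row-major order where tile[i] > tile[j] > 0): 20
20 is even, so the puzzle is solvable.

Answer: yes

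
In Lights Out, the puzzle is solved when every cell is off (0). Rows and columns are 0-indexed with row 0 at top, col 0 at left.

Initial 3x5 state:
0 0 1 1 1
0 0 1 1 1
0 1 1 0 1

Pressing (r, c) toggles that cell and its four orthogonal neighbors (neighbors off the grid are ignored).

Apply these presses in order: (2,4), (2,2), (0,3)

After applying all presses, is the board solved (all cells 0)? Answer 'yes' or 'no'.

After press 1 at (2,4):
0 0 1 1 1
0 0 1 1 0
0 1 1 1 0

After press 2 at (2,2):
0 0 1 1 1
0 0 0 1 0
0 0 0 0 0

After press 3 at (0,3):
0 0 0 0 0
0 0 0 0 0
0 0 0 0 0

Lights still on: 0

Answer: yes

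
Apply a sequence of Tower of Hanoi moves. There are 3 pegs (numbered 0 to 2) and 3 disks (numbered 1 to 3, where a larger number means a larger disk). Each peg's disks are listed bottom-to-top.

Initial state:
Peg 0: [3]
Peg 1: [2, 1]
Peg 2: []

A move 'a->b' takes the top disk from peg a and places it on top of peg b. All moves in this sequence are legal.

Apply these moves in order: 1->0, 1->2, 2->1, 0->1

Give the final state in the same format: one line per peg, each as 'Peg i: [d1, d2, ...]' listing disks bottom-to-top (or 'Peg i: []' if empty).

After move 1 (1->0):
Peg 0: [3, 1]
Peg 1: [2]
Peg 2: []

After move 2 (1->2):
Peg 0: [3, 1]
Peg 1: []
Peg 2: [2]

After move 3 (2->1):
Peg 0: [3, 1]
Peg 1: [2]
Peg 2: []

After move 4 (0->1):
Peg 0: [3]
Peg 1: [2, 1]
Peg 2: []

Answer: Peg 0: [3]
Peg 1: [2, 1]
Peg 2: []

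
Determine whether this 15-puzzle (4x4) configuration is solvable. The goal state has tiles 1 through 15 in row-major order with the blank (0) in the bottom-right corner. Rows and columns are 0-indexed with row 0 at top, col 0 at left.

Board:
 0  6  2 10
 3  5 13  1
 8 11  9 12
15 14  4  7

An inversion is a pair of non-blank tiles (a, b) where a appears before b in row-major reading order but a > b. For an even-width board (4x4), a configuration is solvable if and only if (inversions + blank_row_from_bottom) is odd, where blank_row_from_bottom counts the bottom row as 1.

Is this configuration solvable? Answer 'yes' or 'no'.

Answer: yes

Derivation:
Inversions: 37
Blank is in row 0 (0-indexed from top), which is row 4 counting from the bottom (bottom = 1).
37 + 4 = 41, which is odd, so the puzzle is solvable.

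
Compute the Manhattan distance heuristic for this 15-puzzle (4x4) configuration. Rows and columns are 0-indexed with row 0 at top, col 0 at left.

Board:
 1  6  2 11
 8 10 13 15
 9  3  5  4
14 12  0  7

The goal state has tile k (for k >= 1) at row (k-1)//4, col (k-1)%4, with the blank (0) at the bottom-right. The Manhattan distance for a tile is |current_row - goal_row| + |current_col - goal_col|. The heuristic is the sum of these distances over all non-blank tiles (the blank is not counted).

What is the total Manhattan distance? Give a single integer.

Answer: 31

Derivation:
Tile 1: (0,0)->(0,0) = 0
Tile 6: (0,1)->(1,1) = 1
Tile 2: (0,2)->(0,1) = 1
Tile 11: (0,3)->(2,2) = 3
Tile 8: (1,0)->(1,3) = 3
Tile 10: (1,1)->(2,1) = 1
Tile 13: (1,2)->(3,0) = 4
Tile 15: (1,3)->(3,2) = 3
Tile 9: (2,0)->(2,0) = 0
Tile 3: (2,1)->(0,2) = 3
Tile 5: (2,2)->(1,0) = 3
Tile 4: (2,3)->(0,3) = 2
Tile 14: (3,0)->(3,1) = 1
Tile 12: (3,1)->(2,3) = 3
Tile 7: (3,3)->(1,2) = 3
Sum: 0 + 1 + 1 + 3 + 3 + 1 + 4 + 3 + 0 + 3 + 3 + 2 + 1 + 3 + 3 = 31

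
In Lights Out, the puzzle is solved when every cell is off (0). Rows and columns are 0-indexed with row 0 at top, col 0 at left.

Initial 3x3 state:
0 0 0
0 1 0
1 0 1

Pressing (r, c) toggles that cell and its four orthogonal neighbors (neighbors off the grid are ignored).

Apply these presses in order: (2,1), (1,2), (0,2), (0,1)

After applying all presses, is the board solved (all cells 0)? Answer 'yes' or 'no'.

After press 1 at (2,1):
0 0 0
0 0 0
0 1 0

After press 2 at (1,2):
0 0 1
0 1 1
0 1 1

After press 3 at (0,2):
0 1 0
0 1 0
0 1 1

After press 4 at (0,1):
1 0 1
0 0 0
0 1 1

Lights still on: 4

Answer: no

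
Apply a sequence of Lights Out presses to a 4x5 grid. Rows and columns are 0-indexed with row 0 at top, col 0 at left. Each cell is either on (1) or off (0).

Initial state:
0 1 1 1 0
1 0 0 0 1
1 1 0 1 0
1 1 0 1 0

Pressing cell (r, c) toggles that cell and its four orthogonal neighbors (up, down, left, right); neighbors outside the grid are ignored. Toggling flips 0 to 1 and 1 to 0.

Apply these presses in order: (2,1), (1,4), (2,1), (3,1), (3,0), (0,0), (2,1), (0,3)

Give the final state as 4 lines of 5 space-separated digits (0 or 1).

Answer: 1 0 0 0 0
0 1 0 0 0
1 1 1 1 1
1 0 1 1 0

Derivation:
After press 1 at (2,1):
0 1 1 1 0
1 1 0 0 1
0 0 1 1 0
1 0 0 1 0

After press 2 at (1,4):
0 1 1 1 1
1 1 0 1 0
0 0 1 1 1
1 0 0 1 0

After press 3 at (2,1):
0 1 1 1 1
1 0 0 1 0
1 1 0 1 1
1 1 0 1 0

After press 4 at (3,1):
0 1 1 1 1
1 0 0 1 0
1 0 0 1 1
0 0 1 1 0

After press 5 at (3,0):
0 1 1 1 1
1 0 0 1 0
0 0 0 1 1
1 1 1 1 0

After press 6 at (0,0):
1 0 1 1 1
0 0 0 1 0
0 0 0 1 1
1 1 1 1 0

After press 7 at (2,1):
1 0 1 1 1
0 1 0 1 0
1 1 1 1 1
1 0 1 1 0

After press 8 at (0,3):
1 0 0 0 0
0 1 0 0 0
1 1 1 1 1
1 0 1 1 0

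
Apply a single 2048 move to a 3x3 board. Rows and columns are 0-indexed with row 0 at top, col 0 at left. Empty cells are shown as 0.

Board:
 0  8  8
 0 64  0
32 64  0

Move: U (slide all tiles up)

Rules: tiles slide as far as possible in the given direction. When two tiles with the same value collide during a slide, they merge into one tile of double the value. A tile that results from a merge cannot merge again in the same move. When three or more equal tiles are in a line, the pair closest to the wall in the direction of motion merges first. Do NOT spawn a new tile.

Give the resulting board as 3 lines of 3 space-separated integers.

Slide up:
col 0: [0, 0, 32] -> [32, 0, 0]
col 1: [8, 64, 64] -> [8, 128, 0]
col 2: [8, 0, 0] -> [8, 0, 0]

Answer:  32   8   8
  0 128   0
  0   0   0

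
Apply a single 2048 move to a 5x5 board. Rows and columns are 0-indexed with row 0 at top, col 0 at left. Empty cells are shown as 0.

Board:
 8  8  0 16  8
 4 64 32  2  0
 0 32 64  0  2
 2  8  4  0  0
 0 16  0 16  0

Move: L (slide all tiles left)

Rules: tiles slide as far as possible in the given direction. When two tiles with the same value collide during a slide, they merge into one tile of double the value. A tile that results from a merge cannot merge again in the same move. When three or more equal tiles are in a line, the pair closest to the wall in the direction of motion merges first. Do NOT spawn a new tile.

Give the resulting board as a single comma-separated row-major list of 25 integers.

Answer: 16, 16, 8, 0, 0, 4, 64, 32, 2, 0, 32, 64, 2, 0, 0, 2, 8, 4, 0, 0, 32, 0, 0, 0, 0

Derivation:
Slide left:
row 0: [8, 8, 0, 16, 8] -> [16, 16, 8, 0, 0]
row 1: [4, 64, 32, 2, 0] -> [4, 64, 32, 2, 0]
row 2: [0, 32, 64, 0, 2] -> [32, 64, 2, 0, 0]
row 3: [2, 8, 4, 0, 0] -> [2, 8, 4, 0, 0]
row 4: [0, 16, 0, 16, 0] -> [32, 0, 0, 0, 0]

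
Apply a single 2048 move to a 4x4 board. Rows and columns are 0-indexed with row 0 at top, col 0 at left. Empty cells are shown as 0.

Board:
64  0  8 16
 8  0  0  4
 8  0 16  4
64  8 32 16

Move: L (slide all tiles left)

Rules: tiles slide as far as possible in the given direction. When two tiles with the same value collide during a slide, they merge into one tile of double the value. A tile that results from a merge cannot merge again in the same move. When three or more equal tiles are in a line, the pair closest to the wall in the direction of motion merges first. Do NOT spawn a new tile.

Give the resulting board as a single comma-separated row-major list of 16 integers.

Slide left:
row 0: [64, 0, 8, 16] -> [64, 8, 16, 0]
row 1: [8, 0, 0, 4] -> [8, 4, 0, 0]
row 2: [8, 0, 16, 4] -> [8, 16, 4, 0]
row 3: [64, 8, 32, 16] -> [64, 8, 32, 16]

Answer: 64, 8, 16, 0, 8, 4, 0, 0, 8, 16, 4, 0, 64, 8, 32, 16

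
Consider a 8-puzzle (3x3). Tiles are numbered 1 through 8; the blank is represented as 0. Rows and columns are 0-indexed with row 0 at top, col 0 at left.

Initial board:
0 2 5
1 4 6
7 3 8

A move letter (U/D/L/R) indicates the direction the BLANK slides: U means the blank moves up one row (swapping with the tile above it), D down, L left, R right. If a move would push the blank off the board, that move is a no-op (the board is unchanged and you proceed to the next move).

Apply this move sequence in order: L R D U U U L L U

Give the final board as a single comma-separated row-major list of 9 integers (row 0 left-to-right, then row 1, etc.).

After move 1 (L):
0 2 5
1 4 6
7 3 8

After move 2 (R):
2 0 5
1 4 6
7 3 8

After move 3 (D):
2 4 5
1 0 6
7 3 8

After move 4 (U):
2 0 5
1 4 6
7 3 8

After move 5 (U):
2 0 5
1 4 6
7 3 8

After move 6 (U):
2 0 5
1 4 6
7 3 8

After move 7 (L):
0 2 5
1 4 6
7 3 8

After move 8 (L):
0 2 5
1 4 6
7 3 8

After move 9 (U):
0 2 5
1 4 6
7 3 8

Answer: 0, 2, 5, 1, 4, 6, 7, 3, 8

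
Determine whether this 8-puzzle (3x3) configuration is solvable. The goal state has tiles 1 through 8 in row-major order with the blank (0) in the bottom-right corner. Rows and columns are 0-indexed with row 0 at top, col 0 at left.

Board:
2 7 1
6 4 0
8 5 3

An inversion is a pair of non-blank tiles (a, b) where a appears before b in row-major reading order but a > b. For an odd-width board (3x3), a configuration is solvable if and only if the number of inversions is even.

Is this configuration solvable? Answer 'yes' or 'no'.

Answer: no

Derivation:
Inversions (pairs i<j in row-major order where tile[i] > tile[j] > 0): 13
13 is odd, so the puzzle is not solvable.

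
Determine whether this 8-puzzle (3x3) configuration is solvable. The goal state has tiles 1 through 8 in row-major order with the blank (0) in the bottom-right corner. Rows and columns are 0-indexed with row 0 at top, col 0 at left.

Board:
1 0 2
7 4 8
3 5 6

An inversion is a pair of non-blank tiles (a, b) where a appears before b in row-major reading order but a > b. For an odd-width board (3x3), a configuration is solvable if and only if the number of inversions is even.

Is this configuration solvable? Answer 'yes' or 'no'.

Inversions (pairs i<j in row-major order where tile[i] > tile[j] > 0): 8
8 is even, so the puzzle is solvable.

Answer: yes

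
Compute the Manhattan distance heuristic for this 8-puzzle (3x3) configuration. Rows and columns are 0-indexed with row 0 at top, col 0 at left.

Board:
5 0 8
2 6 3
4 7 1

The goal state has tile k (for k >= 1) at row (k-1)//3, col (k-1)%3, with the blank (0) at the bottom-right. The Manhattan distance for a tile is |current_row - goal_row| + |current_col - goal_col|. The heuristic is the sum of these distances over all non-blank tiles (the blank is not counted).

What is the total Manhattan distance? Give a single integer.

Tile 5: (0,0)->(1,1) = 2
Tile 8: (0,2)->(2,1) = 3
Tile 2: (1,0)->(0,1) = 2
Tile 6: (1,1)->(1,2) = 1
Tile 3: (1,2)->(0,2) = 1
Tile 4: (2,0)->(1,0) = 1
Tile 7: (2,1)->(2,0) = 1
Tile 1: (2,2)->(0,0) = 4
Sum: 2 + 3 + 2 + 1 + 1 + 1 + 1 + 4 = 15

Answer: 15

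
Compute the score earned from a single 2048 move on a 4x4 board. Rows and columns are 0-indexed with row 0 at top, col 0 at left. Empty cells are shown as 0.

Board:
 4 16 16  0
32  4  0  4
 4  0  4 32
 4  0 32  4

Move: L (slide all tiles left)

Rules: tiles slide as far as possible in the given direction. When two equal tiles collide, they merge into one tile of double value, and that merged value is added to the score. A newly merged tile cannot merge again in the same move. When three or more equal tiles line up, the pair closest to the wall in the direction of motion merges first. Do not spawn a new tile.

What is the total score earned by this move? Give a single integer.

Slide left:
row 0: [4, 16, 16, 0] -> [4, 32, 0, 0]  score +32 (running 32)
row 1: [32, 4, 0, 4] -> [32, 8, 0, 0]  score +8 (running 40)
row 2: [4, 0, 4, 32] -> [8, 32, 0, 0]  score +8 (running 48)
row 3: [4, 0, 32, 4] -> [4, 32, 4, 0]  score +0 (running 48)
Board after move:
 4 32  0  0
32  8  0  0
 8 32  0  0
 4 32  4  0

Answer: 48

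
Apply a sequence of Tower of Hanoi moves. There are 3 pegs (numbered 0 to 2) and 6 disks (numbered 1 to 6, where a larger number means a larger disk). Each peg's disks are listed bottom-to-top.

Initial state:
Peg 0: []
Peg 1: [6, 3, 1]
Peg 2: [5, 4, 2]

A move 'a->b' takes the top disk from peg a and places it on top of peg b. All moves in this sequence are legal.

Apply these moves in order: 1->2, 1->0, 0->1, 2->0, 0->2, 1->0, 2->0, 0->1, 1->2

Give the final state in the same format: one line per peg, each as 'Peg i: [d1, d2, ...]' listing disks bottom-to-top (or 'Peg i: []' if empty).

Answer: Peg 0: [3]
Peg 1: [6]
Peg 2: [5, 4, 2, 1]

Derivation:
After move 1 (1->2):
Peg 0: []
Peg 1: [6, 3]
Peg 2: [5, 4, 2, 1]

After move 2 (1->0):
Peg 0: [3]
Peg 1: [6]
Peg 2: [5, 4, 2, 1]

After move 3 (0->1):
Peg 0: []
Peg 1: [6, 3]
Peg 2: [5, 4, 2, 1]

After move 4 (2->0):
Peg 0: [1]
Peg 1: [6, 3]
Peg 2: [5, 4, 2]

After move 5 (0->2):
Peg 0: []
Peg 1: [6, 3]
Peg 2: [5, 4, 2, 1]

After move 6 (1->0):
Peg 0: [3]
Peg 1: [6]
Peg 2: [5, 4, 2, 1]

After move 7 (2->0):
Peg 0: [3, 1]
Peg 1: [6]
Peg 2: [5, 4, 2]

After move 8 (0->1):
Peg 0: [3]
Peg 1: [6, 1]
Peg 2: [5, 4, 2]

After move 9 (1->2):
Peg 0: [3]
Peg 1: [6]
Peg 2: [5, 4, 2, 1]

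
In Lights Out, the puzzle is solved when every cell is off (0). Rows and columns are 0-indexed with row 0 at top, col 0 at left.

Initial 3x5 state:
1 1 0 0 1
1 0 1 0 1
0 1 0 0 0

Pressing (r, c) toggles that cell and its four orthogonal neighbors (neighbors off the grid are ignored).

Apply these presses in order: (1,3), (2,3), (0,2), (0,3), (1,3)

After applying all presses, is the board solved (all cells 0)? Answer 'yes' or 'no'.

After press 1 at (1,3):
1 1 0 1 1
1 0 0 1 0
0 1 0 1 0

After press 2 at (2,3):
1 1 0 1 1
1 0 0 0 0
0 1 1 0 1

After press 3 at (0,2):
1 0 1 0 1
1 0 1 0 0
0 1 1 0 1

After press 4 at (0,3):
1 0 0 1 0
1 0 1 1 0
0 1 1 0 1

After press 5 at (1,3):
1 0 0 0 0
1 0 0 0 1
0 1 1 1 1

Lights still on: 7

Answer: no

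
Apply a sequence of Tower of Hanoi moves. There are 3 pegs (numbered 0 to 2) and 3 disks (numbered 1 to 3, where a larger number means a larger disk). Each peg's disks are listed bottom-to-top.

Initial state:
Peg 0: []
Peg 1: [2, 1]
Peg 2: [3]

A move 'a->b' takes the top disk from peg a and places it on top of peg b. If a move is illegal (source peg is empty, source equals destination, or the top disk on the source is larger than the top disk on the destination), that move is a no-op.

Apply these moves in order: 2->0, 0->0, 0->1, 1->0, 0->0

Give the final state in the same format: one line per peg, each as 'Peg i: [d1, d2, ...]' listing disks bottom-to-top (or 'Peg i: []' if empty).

Answer: Peg 0: [3, 1]
Peg 1: [2]
Peg 2: []

Derivation:
After move 1 (2->0):
Peg 0: [3]
Peg 1: [2, 1]
Peg 2: []

After move 2 (0->0):
Peg 0: [3]
Peg 1: [2, 1]
Peg 2: []

After move 3 (0->1):
Peg 0: [3]
Peg 1: [2, 1]
Peg 2: []

After move 4 (1->0):
Peg 0: [3, 1]
Peg 1: [2]
Peg 2: []

After move 5 (0->0):
Peg 0: [3, 1]
Peg 1: [2]
Peg 2: []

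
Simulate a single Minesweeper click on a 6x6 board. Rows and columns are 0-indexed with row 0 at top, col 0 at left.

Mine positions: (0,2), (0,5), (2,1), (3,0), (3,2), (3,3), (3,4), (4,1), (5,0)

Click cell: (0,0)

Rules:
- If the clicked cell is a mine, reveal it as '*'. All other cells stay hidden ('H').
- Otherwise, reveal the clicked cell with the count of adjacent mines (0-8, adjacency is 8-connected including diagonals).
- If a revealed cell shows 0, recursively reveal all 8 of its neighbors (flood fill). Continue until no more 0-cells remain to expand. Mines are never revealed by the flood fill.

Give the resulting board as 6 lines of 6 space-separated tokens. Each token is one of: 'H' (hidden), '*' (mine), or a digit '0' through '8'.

0 1 H H H H
1 2 H H H H
H H H H H H
H H H H H H
H H H H H H
H H H H H H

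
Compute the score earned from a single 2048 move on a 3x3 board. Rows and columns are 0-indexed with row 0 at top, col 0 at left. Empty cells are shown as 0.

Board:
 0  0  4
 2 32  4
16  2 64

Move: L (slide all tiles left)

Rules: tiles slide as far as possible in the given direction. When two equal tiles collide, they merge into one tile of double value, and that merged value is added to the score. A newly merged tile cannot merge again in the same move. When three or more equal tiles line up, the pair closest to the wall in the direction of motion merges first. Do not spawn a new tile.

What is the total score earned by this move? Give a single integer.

Slide left:
row 0: [0, 0, 4] -> [4, 0, 0]  score +0 (running 0)
row 1: [2, 32, 4] -> [2, 32, 4]  score +0 (running 0)
row 2: [16, 2, 64] -> [16, 2, 64]  score +0 (running 0)
Board after move:
 4  0  0
 2 32  4
16  2 64

Answer: 0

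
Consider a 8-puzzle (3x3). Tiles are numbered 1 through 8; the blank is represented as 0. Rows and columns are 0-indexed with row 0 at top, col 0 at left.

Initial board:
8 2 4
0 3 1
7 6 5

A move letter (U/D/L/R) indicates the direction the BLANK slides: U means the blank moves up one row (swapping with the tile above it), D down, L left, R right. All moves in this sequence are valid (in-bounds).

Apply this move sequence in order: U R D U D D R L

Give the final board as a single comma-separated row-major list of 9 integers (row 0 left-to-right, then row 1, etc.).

After move 1 (U):
0 2 4
8 3 1
7 6 5

After move 2 (R):
2 0 4
8 3 1
7 6 5

After move 3 (D):
2 3 4
8 0 1
7 6 5

After move 4 (U):
2 0 4
8 3 1
7 6 5

After move 5 (D):
2 3 4
8 0 1
7 6 5

After move 6 (D):
2 3 4
8 6 1
7 0 5

After move 7 (R):
2 3 4
8 6 1
7 5 0

After move 8 (L):
2 3 4
8 6 1
7 0 5

Answer: 2, 3, 4, 8, 6, 1, 7, 0, 5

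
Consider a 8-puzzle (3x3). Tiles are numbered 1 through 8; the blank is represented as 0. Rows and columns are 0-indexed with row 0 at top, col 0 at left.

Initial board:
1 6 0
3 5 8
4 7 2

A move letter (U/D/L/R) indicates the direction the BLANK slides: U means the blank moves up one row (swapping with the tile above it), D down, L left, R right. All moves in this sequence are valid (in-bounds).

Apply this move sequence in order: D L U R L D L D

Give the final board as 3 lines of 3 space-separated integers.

Answer: 1 6 8
4 3 5
0 7 2

Derivation:
After move 1 (D):
1 6 8
3 5 0
4 7 2

After move 2 (L):
1 6 8
3 0 5
4 7 2

After move 3 (U):
1 0 8
3 6 5
4 7 2

After move 4 (R):
1 8 0
3 6 5
4 7 2

After move 5 (L):
1 0 8
3 6 5
4 7 2

After move 6 (D):
1 6 8
3 0 5
4 7 2

After move 7 (L):
1 6 8
0 3 5
4 7 2

After move 8 (D):
1 6 8
4 3 5
0 7 2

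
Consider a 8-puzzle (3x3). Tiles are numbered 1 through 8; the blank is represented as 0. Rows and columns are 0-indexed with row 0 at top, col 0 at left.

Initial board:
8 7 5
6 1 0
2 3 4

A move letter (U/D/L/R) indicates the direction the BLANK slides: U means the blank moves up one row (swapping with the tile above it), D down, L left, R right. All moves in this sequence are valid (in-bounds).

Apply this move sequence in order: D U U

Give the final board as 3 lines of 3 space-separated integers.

Answer: 8 7 0
6 1 5
2 3 4

Derivation:
After move 1 (D):
8 7 5
6 1 4
2 3 0

After move 2 (U):
8 7 5
6 1 0
2 3 4

After move 3 (U):
8 7 0
6 1 5
2 3 4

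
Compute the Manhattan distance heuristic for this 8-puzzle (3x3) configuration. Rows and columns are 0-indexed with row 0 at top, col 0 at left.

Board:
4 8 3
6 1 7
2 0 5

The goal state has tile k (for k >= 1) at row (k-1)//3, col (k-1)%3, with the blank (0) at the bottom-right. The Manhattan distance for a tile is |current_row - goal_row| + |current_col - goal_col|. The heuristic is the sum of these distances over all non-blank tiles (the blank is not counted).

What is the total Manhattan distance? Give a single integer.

Tile 4: (0,0)->(1,0) = 1
Tile 8: (0,1)->(2,1) = 2
Tile 3: (0,2)->(0,2) = 0
Tile 6: (1,0)->(1,2) = 2
Tile 1: (1,1)->(0,0) = 2
Tile 7: (1,2)->(2,0) = 3
Tile 2: (2,0)->(0,1) = 3
Tile 5: (2,2)->(1,1) = 2
Sum: 1 + 2 + 0 + 2 + 2 + 3 + 3 + 2 = 15

Answer: 15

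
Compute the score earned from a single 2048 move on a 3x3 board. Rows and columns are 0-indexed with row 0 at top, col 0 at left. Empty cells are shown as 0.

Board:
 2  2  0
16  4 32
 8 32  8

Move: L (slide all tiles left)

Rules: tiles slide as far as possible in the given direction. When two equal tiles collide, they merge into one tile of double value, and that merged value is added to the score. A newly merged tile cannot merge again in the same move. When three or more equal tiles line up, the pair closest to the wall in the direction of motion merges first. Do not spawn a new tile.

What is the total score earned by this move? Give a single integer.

Answer: 4

Derivation:
Slide left:
row 0: [2, 2, 0] -> [4, 0, 0]  score +4 (running 4)
row 1: [16, 4, 32] -> [16, 4, 32]  score +0 (running 4)
row 2: [8, 32, 8] -> [8, 32, 8]  score +0 (running 4)
Board after move:
 4  0  0
16  4 32
 8 32  8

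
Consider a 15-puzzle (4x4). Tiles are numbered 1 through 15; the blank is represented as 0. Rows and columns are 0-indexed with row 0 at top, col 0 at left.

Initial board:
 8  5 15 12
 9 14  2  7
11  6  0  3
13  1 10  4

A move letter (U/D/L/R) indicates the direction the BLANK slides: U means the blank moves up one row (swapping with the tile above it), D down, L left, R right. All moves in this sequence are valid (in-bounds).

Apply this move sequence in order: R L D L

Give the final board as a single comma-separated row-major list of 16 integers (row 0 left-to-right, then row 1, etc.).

Answer: 8, 5, 15, 12, 9, 14, 2, 7, 11, 6, 10, 3, 13, 0, 1, 4

Derivation:
After move 1 (R):
 8  5 15 12
 9 14  2  7
11  6  3  0
13  1 10  4

After move 2 (L):
 8  5 15 12
 9 14  2  7
11  6  0  3
13  1 10  4

After move 3 (D):
 8  5 15 12
 9 14  2  7
11  6 10  3
13  1  0  4

After move 4 (L):
 8  5 15 12
 9 14  2  7
11  6 10  3
13  0  1  4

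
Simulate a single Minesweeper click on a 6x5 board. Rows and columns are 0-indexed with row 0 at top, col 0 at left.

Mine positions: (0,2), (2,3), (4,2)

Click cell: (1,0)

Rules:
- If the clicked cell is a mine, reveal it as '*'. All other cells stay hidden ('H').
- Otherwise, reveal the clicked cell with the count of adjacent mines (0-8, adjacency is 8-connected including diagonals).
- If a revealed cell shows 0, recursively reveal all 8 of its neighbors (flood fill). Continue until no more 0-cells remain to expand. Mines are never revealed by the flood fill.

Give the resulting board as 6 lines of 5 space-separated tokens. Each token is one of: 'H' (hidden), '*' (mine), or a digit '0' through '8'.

0 1 H H H
0 1 2 H H
0 0 1 H H
0 1 2 H H
0 1 H H H
0 1 H H H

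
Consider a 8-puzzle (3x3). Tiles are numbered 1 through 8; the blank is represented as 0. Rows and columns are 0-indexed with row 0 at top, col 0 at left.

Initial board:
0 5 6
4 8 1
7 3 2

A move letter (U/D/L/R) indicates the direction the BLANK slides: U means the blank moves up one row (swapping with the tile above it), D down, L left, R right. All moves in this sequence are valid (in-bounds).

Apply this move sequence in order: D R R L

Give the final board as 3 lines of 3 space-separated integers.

After move 1 (D):
4 5 6
0 8 1
7 3 2

After move 2 (R):
4 5 6
8 0 1
7 3 2

After move 3 (R):
4 5 6
8 1 0
7 3 2

After move 4 (L):
4 5 6
8 0 1
7 3 2

Answer: 4 5 6
8 0 1
7 3 2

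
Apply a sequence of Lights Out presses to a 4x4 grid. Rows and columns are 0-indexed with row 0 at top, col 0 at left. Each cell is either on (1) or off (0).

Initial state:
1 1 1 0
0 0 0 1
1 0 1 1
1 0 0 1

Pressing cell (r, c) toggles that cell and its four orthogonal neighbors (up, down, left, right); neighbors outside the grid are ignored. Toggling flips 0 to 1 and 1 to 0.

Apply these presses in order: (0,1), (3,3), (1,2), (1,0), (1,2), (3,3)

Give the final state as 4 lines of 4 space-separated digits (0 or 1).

After press 1 at (0,1):
0 0 0 0
0 1 0 1
1 0 1 1
1 0 0 1

After press 2 at (3,3):
0 0 0 0
0 1 0 1
1 0 1 0
1 0 1 0

After press 3 at (1,2):
0 0 1 0
0 0 1 0
1 0 0 0
1 0 1 0

After press 4 at (1,0):
1 0 1 0
1 1 1 0
0 0 0 0
1 0 1 0

After press 5 at (1,2):
1 0 0 0
1 0 0 1
0 0 1 0
1 0 1 0

After press 6 at (3,3):
1 0 0 0
1 0 0 1
0 0 1 1
1 0 0 1

Answer: 1 0 0 0
1 0 0 1
0 0 1 1
1 0 0 1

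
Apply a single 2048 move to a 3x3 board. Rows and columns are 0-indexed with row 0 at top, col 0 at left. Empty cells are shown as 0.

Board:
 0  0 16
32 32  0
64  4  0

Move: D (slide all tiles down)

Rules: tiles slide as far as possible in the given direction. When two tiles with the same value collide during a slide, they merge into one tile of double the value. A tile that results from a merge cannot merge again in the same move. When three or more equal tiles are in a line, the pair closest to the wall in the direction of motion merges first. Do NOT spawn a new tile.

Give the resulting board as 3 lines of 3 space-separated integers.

Slide down:
col 0: [0, 32, 64] -> [0, 32, 64]
col 1: [0, 32, 4] -> [0, 32, 4]
col 2: [16, 0, 0] -> [0, 0, 16]

Answer:  0  0  0
32 32  0
64  4 16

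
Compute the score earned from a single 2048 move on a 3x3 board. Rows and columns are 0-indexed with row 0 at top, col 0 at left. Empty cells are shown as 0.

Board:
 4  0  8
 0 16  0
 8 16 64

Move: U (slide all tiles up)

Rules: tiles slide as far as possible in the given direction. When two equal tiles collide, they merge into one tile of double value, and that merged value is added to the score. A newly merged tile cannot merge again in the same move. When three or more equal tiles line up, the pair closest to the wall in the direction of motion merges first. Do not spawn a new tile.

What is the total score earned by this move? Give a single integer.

Answer: 32

Derivation:
Slide up:
col 0: [4, 0, 8] -> [4, 8, 0]  score +0 (running 0)
col 1: [0, 16, 16] -> [32, 0, 0]  score +32 (running 32)
col 2: [8, 0, 64] -> [8, 64, 0]  score +0 (running 32)
Board after move:
 4 32  8
 8  0 64
 0  0  0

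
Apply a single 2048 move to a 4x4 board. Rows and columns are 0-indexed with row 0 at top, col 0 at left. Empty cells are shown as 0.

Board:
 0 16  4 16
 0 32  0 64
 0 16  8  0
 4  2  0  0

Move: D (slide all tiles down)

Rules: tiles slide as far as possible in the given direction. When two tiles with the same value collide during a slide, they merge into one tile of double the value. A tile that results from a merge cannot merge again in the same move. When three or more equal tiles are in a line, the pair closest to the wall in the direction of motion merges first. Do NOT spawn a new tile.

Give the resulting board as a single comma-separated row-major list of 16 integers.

Answer: 0, 16, 0, 0, 0, 32, 0, 0, 0, 16, 4, 16, 4, 2, 8, 64

Derivation:
Slide down:
col 0: [0, 0, 0, 4] -> [0, 0, 0, 4]
col 1: [16, 32, 16, 2] -> [16, 32, 16, 2]
col 2: [4, 0, 8, 0] -> [0, 0, 4, 8]
col 3: [16, 64, 0, 0] -> [0, 0, 16, 64]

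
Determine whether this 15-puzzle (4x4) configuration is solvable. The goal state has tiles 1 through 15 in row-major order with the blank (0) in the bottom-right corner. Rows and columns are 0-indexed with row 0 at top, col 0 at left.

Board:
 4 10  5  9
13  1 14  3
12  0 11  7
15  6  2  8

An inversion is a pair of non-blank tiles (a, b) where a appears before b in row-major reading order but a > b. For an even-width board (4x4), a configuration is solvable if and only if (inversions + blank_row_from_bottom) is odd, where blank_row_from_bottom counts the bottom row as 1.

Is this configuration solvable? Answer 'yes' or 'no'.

Inversions: 51
Blank is in row 2 (0-indexed from top), which is row 2 counting from the bottom (bottom = 1).
51 + 2 = 53, which is odd, so the puzzle is solvable.

Answer: yes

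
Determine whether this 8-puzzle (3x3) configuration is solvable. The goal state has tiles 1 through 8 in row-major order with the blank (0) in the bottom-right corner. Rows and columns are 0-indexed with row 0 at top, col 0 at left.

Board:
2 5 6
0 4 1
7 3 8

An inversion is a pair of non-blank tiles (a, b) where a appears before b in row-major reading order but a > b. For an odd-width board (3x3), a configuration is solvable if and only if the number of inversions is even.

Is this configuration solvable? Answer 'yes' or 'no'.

Answer: yes

Derivation:
Inversions (pairs i<j in row-major order where tile[i] > tile[j] > 0): 10
10 is even, so the puzzle is solvable.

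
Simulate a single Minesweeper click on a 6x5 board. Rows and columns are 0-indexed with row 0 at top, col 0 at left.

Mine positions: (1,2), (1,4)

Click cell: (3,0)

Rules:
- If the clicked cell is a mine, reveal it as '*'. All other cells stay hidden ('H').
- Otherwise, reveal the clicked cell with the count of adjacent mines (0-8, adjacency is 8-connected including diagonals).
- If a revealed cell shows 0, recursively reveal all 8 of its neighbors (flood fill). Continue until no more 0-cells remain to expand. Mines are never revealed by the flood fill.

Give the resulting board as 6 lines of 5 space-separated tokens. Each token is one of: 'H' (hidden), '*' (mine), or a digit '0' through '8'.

0 1 H H H
0 1 H H H
0 1 1 2 1
0 0 0 0 0
0 0 0 0 0
0 0 0 0 0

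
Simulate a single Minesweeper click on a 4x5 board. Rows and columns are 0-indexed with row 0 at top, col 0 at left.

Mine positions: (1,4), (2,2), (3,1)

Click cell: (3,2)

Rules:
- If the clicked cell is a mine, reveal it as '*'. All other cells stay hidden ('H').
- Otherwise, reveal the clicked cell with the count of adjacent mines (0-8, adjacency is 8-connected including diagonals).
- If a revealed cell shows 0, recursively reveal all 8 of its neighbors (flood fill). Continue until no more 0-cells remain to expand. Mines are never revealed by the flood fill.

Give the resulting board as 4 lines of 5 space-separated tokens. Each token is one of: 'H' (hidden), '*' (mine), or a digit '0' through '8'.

H H H H H
H H H H H
H H H H H
H H 2 H H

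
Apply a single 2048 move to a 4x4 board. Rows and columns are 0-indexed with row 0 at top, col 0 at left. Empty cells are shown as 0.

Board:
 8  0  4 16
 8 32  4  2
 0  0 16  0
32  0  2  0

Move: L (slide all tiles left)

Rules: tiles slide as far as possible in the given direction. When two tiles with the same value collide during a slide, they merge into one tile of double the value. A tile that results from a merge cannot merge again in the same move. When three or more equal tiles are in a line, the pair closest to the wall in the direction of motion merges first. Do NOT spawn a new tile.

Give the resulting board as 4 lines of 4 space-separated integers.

Slide left:
row 0: [8, 0, 4, 16] -> [8, 4, 16, 0]
row 1: [8, 32, 4, 2] -> [8, 32, 4, 2]
row 2: [0, 0, 16, 0] -> [16, 0, 0, 0]
row 3: [32, 0, 2, 0] -> [32, 2, 0, 0]

Answer:  8  4 16  0
 8 32  4  2
16  0  0  0
32  2  0  0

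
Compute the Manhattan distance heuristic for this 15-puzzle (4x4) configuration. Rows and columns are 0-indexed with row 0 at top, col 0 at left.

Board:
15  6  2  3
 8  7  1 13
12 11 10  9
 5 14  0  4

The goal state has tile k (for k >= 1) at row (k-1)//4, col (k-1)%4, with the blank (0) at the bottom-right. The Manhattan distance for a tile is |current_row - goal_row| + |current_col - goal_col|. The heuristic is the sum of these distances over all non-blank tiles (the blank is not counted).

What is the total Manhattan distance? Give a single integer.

Tile 15: (0,0)->(3,2) = 5
Tile 6: (0,1)->(1,1) = 1
Tile 2: (0,2)->(0,1) = 1
Tile 3: (0,3)->(0,2) = 1
Tile 8: (1,0)->(1,3) = 3
Tile 7: (1,1)->(1,2) = 1
Tile 1: (1,2)->(0,0) = 3
Tile 13: (1,3)->(3,0) = 5
Tile 12: (2,0)->(2,3) = 3
Tile 11: (2,1)->(2,2) = 1
Tile 10: (2,2)->(2,1) = 1
Tile 9: (2,3)->(2,0) = 3
Tile 5: (3,0)->(1,0) = 2
Tile 14: (3,1)->(3,1) = 0
Tile 4: (3,3)->(0,3) = 3
Sum: 5 + 1 + 1 + 1 + 3 + 1 + 3 + 5 + 3 + 1 + 1 + 3 + 2 + 0 + 3 = 33

Answer: 33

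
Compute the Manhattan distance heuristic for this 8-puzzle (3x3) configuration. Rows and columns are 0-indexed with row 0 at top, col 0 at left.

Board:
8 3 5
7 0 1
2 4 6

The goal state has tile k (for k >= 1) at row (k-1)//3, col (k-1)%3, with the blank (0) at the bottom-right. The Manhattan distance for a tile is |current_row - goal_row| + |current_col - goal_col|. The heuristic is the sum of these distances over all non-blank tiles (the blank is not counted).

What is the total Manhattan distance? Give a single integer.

Answer: 16

Derivation:
Tile 8: at (0,0), goal (2,1), distance |0-2|+|0-1| = 3
Tile 3: at (0,1), goal (0,2), distance |0-0|+|1-2| = 1
Tile 5: at (0,2), goal (1,1), distance |0-1|+|2-1| = 2
Tile 7: at (1,0), goal (2,0), distance |1-2|+|0-0| = 1
Tile 1: at (1,2), goal (0,0), distance |1-0|+|2-0| = 3
Tile 2: at (2,0), goal (0,1), distance |2-0|+|0-1| = 3
Tile 4: at (2,1), goal (1,0), distance |2-1|+|1-0| = 2
Tile 6: at (2,2), goal (1,2), distance |2-1|+|2-2| = 1
Sum: 3 + 1 + 2 + 1 + 3 + 3 + 2 + 1 = 16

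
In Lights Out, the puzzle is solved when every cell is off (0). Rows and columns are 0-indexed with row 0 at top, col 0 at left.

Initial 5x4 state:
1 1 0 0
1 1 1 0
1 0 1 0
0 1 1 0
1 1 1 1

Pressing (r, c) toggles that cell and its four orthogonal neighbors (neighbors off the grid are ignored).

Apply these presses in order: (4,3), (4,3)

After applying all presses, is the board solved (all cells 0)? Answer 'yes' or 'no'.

Answer: no

Derivation:
After press 1 at (4,3):
1 1 0 0
1 1 1 0
1 0 1 0
0 1 1 1
1 1 0 0

After press 2 at (4,3):
1 1 0 0
1 1 1 0
1 0 1 0
0 1 1 0
1 1 1 1

Lights still on: 13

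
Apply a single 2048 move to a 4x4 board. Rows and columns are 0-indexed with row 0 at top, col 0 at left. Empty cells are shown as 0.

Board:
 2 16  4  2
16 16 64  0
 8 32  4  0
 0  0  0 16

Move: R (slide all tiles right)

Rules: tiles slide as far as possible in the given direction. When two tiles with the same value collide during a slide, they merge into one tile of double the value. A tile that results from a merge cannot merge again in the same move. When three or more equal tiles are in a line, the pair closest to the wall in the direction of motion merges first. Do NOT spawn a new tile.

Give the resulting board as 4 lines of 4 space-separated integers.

Answer:  2 16  4  2
 0  0 32 64
 0  8 32  4
 0  0  0 16

Derivation:
Slide right:
row 0: [2, 16, 4, 2] -> [2, 16, 4, 2]
row 1: [16, 16, 64, 0] -> [0, 0, 32, 64]
row 2: [8, 32, 4, 0] -> [0, 8, 32, 4]
row 3: [0, 0, 0, 16] -> [0, 0, 0, 16]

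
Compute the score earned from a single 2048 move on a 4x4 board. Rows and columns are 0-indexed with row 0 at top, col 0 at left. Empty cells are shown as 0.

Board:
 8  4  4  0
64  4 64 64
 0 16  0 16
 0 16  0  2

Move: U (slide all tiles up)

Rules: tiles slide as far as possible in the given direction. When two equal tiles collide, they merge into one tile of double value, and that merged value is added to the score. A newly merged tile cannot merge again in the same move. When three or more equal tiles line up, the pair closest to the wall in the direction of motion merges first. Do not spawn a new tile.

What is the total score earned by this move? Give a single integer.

Slide up:
col 0: [8, 64, 0, 0] -> [8, 64, 0, 0]  score +0 (running 0)
col 1: [4, 4, 16, 16] -> [8, 32, 0, 0]  score +40 (running 40)
col 2: [4, 64, 0, 0] -> [4, 64, 0, 0]  score +0 (running 40)
col 3: [0, 64, 16, 2] -> [64, 16, 2, 0]  score +0 (running 40)
Board after move:
 8  8  4 64
64 32 64 16
 0  0  0  2
 0  0  0  0

Answer: 40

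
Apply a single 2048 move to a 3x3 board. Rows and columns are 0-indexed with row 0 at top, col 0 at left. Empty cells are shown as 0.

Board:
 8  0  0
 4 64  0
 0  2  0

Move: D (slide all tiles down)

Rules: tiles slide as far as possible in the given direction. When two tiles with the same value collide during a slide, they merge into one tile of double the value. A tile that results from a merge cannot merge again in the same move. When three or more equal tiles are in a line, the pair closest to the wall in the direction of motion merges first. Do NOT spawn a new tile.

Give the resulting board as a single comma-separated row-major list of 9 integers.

Answer: 0, 0, 0, 8, 64, 0, 4, 2, 0

Derivation:
Slide down:
col 0: [8, 4, 0] -> [0, 8, 4]
col 1: [0, 64, 2] -> [0, 64, 2]
col 2: [0, 0, 0] -> [0, 0, 0]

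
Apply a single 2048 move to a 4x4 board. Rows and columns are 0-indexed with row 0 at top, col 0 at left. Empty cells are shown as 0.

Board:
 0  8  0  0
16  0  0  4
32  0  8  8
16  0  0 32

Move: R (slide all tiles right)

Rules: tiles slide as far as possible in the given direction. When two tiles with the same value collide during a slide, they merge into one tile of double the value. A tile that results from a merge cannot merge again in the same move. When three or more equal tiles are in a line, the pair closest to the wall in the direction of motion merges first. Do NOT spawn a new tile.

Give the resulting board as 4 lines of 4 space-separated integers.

Slide right:
row 0: [0, 8, 0, 0] -> [0, 0, 0, 8]
row 1: [16, 0, 0, 4] -> [0, 0, 16, 4]
row 2: [32, 0, 8, 8] -> [0, 0, 32, 16]
row 3: [16, 0, 0, 32] -> [0, 0, 16, 32]

Answer:  0  0  0  8
 0  0 16  4
 0  0 32 16
 0  0 16 32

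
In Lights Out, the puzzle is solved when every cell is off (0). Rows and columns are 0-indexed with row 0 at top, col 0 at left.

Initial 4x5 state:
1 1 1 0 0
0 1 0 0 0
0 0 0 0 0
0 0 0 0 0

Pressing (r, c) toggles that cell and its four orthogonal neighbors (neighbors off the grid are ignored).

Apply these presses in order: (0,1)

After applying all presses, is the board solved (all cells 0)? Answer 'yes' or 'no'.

After press 1 at (0,1):
0 0 0 0 0
0 0 0 0 0
0 0 0 0 0
0 0 0 0 0

Lights still on: 0

Answer: yes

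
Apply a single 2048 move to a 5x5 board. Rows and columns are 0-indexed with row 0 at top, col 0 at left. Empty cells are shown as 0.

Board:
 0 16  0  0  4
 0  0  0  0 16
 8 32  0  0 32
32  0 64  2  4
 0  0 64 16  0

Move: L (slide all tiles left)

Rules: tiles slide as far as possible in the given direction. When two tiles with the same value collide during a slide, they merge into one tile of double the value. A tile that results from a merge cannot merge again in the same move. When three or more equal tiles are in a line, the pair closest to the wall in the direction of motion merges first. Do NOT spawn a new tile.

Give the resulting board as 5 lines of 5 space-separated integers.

Slide left:
row 0: [0, 16, 0, 0, 4] -> [16, 4, 0, 0, 0]
row 1: [0, 0, 0, 0, 16] -> [16, 0, 0, 0, 0]
row 2: [8, 32, 0, 0, 32] -> [8, 64, 0, 0, 0]
row 3: [32, 0, 64, 2, 4] -> [32, 64, 2, 4, 0]
row 4: [0, 0, 64, 16, 0] -> [64, 16, 0, 0, 0]

Answer: 16  4  0  0  0
16  0  0  0  0
 8 64  0  0  0
32 64  2  4  0
64 16  0  0  0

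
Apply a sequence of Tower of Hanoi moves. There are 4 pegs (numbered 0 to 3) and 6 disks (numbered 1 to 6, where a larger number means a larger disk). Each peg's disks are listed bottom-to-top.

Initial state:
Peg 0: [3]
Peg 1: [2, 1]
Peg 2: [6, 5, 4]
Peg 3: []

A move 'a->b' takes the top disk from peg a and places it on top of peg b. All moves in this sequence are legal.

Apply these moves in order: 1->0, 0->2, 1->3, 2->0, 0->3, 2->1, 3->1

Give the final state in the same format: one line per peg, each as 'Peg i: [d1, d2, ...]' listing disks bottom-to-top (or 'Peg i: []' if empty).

After move 1 (1->0):
Peg 0: [3, 1]
Peg 1: [2]
Peg 2: [6, 5, 4]
Peg 3: []

After move 2 (0->2):
Peg 0: [3]
Peg 1: [2]
Peg 2: [6, 5, 4, 1]
Peg 3: []

After move 3 (1->3):
Peg 0: [3]
Peg 1: []
Peg 2: [6, 5, 4, 1]
Peg 3: [2]

After move 4 (2->0):
Peg 0: [3, 1]
Peg 1: []
Peg 2: [6, 5, 4]
Peg 3: [2]

After move 5 (0->3):
Peg 0: [3]
Peg 1: []
Peg 2: [6, 5, 4]
Peg 3: [2, 1]

After move 6 (2->1):
Peg 0: [3]
Peg 1: [4]
Peg 2: [6, 5]
Peg 3: [2, 1]

After move 7 (3->1):
Peg 0: [3]
Peg 1: [4, 1]
Peg 2: [6, 5]
Peg 3: [2]

Answer: Peg 0: [3]
Peg 1: [4, 1]
Peg 2: [6, 5]
Peg 3: [2]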